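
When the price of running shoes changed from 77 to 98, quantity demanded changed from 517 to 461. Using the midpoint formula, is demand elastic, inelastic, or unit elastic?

inelastic

Arc ε ≈ -0.477.
|ε| = 0.48 < 1.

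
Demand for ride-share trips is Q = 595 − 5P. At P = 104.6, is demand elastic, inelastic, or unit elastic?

Q = 72, dQ/dP = -5.
ε = (dQ/dP)(P/Q) ≈ -7.264.
|ε| = 7.26 > 1.

elastic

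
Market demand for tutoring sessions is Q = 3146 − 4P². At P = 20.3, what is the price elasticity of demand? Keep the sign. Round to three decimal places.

At P = 20.3, Q = 1497.640.
dQ/dP = −8P = -162.400.
ε = (dQ/dP)(P/Q) = (-162.400)(20.3/1497.640).

-2.201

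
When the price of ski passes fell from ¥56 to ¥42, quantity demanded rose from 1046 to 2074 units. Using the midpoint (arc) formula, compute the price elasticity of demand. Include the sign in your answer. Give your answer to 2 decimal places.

ΔQ = 2074 − 1046 = 1028; ΔP = 42 − 56 = -14.
Midpoints: P̄ = 49.00, Q̄ = 1560.0.
ε = (ΔQ/ΔP)(P̄/Q̄) = (1028/-14)(49.00/1560.0).

-2.31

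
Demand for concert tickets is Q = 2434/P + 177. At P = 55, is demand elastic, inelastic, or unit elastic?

Q = 221.255, dQ/dP = -0.805.
ε = (dQ/dP)(P/Q) ≈ -0.200.
|ε| = 0.20 < 1.

inelastic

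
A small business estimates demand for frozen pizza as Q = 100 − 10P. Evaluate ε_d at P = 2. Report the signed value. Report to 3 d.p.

At P = 2, Q = 80.
dQ/dP = −10.
ε = (dQ/dP)(P/Q) = (-10)(2/80).
|ε| < 1, so demand is inelastic at this price.

-0.250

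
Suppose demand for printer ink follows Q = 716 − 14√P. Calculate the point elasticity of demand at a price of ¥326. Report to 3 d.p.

-0.273

At P = 326, Q = 463.223.
dQ/dP = −14/(2√P) = -0.388.
ε = (dQ/dP)(P/Q) = (-0.388)(326/463.223).
|ε| < 1, so demand is inelastic at this price.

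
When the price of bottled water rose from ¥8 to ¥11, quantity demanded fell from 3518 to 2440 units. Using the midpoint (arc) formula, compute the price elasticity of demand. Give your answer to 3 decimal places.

ΔQ = 2440 − 3518 = -1078; ΔP = 11 − 8 = 3.
Midpoints: P̄ = 9.50, Q̄ = 2979.0.
ε = (ΔQ/ΔP)(P̄/Q̄) = (-1078/3)(9.50/2979.0).

-1.146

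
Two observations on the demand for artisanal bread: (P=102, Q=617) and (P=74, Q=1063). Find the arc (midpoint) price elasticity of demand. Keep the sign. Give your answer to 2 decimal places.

-1.67

ΔQ = 1063 − 617 = 446; ΔP = 74 − 102 = -28.
Midpoints: P̄ = 88.00, Q̄ = 840.0.
ε = (ΔQ/ΔP)(P̄/Q̄) = (446/-28)(88.00/840.0).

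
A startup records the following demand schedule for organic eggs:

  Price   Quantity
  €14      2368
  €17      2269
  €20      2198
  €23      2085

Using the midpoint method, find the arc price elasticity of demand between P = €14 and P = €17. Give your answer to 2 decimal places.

At P = 14, Q = 2368; at P = 17, Q = 2269.
ΔQ = -99, ΔP = 3. Midpoints: P̄ = 15.50, Q̄ = 2318.5.
ε = (ΔQ/ΔP)(P̄/Q̄) = (-99/3)(15.50/2318.5).

-0.22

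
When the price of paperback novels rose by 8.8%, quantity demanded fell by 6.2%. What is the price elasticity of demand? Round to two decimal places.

ε = %ΔQ / %ΔP = (-6.2)/(8.8) = -0.705.

-0.70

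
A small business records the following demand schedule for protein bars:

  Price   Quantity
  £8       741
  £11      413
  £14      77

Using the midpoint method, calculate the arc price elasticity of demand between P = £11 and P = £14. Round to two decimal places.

-5.71

At P = 11, Q = 413; at P = 14, Q = 77.
ΔQ = -336, ΔP = 3. Midpoints: P̄ = 12.50, Q̄ = 245.0.
ε = (ΔQ/ΔP)(P̄/Q̄) = (-336/3)(12.50/245.0).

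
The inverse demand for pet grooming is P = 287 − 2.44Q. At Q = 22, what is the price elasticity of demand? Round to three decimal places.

-4.346

At Q = 22, P = 287 − 2.44(22) = 233.32.
dP/dQ = −2.44, so dQ/dP = 1/(−2.44) = -0.410.
ε = (dQ/dP)(P/Q) = (-0.410)(233.32/22).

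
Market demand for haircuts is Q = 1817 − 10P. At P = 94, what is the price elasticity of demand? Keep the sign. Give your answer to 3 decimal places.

At P = 94, Q = 877.
dQ/dP = −10.
ε = (dQ/dP)(P/Q) = (-10)(94/877).
|ε| > 1, so demand is elastic at this price.

-1.072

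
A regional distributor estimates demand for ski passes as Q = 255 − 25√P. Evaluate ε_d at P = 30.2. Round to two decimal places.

-0.58

At P = 30.2, Q = 117.614.
dQ/dP = −25/(2√P) = -2.275.
ε = (dQ/dP)(P/Q) = (-2.275)(30.2/117.614).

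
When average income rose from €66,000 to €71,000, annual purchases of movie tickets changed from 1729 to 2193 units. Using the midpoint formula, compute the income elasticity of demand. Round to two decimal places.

ΔQ = 464, ΔI = 5000. Midpoints: Ī = 68,500, Q̄ = 1961.0.
ε_I = (ΔQ/ΔI)(Ī/Q̄) = (464/5000)(68500/1961.0).

3.24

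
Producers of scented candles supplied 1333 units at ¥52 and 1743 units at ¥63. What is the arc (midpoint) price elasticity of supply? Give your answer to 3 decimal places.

ΔQ = 1743 − 1333 = 410; ΔP = 63 − 52 = 11.
Midpoints: P̄ = 57.50, Q̄ = 1538.0.
ε_s = (ΔQ/ΔP)(P̄/Q̄) = (410/11)(57.50/1538.0).

1.393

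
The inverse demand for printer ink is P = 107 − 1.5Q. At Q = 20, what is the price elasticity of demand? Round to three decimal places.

-2.567

At Q = 20, P = 107 − 1.5(20) = 77.00.
dP/dQ = −1.5, so dQ/dP = 1/(−1.5) = -0.667.
ε = (dQ/dP)(P/Q) = (-0.667)(77.00/20).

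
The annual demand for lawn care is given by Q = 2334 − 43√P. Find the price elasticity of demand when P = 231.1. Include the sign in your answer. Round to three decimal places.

-0.195

At P = 231.1, Q = 1680.315.
dQ/dP = −43/(2√P) = -1.414.
ε = (dQ/dP)(P/Q) = (-1.414)(231.1/1680.315).
|ε| < 1, so demand is inelastic at this price.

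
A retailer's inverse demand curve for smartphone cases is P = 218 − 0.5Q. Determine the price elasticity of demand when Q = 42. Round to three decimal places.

-9.381

At Q = 42, P = 218 − 0.5(42) = 197.00.
dP/dQ = −0.5, so dQ/dP = 1/(−0.5) = -2.000.
ε = (dQ/dP)(P/Q) = (-2.000)(197.00/42).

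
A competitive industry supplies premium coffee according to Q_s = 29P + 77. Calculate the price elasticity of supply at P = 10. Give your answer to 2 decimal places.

At P = 10, Q_s = 367.
dQ_s/dP = 29.
ε_s = (dQ_s/dP)(P/Q_s) = (29)(10/367).

0.79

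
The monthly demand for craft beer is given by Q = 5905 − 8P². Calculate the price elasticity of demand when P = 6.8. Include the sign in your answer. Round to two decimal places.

-0.13

At P = 6.8, Q = 5535.080.
dQ/dP = −16P = -108.800.
ε = (dQ/dP)(P/Q) = (-108.800)(6.8/5535.080).
|ε| < 1, so demand is inelastic at this price.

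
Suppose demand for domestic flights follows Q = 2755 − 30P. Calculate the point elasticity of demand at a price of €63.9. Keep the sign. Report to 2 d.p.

At P = 63.9, Q = 838.
dQ/dP = −30.
ε = (dQ/dP)(P/Q) = (-30)(63.9/838).

-2.29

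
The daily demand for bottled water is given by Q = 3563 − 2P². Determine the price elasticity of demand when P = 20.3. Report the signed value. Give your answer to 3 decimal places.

-0.602

At P = 20.3, Q = 2738.820.
dQ/dP = −4P = -81.200.
ε = (dQ/dP)(P/Q) = (-81.200)(20.3/2738.820).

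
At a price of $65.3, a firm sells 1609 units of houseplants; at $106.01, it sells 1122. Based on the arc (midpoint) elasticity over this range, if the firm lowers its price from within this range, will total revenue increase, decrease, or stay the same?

Arc ε = (-487/40.71)(85.66/1365.5) ≈ -0.750.
|ε| = 0.75 < 1, so demand is inelastic. A price cut therefore reduces total revenue.

decrease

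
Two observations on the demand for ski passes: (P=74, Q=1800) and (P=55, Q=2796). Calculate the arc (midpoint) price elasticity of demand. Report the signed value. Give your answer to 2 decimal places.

-1.47

ΔQ = 2796 − 1800 = 996; ΔP = 55 − 74 = -19.
Midpoints: P̄ = 64.50, Q̄ = 2298.0.
ε = (ΔQ/ΔP)(P̄/Q̄) = (996/-19)(64.50/2298.0).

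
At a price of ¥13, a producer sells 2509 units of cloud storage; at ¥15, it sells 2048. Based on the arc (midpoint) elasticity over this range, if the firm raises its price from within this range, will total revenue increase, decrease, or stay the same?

Arc ε = (-461/2)(14.00/2278.5) ≈ -1.416.
|ε| = 1.42 > 1, so demand is elastic. A price rise therefore reduces total revenue.

decrease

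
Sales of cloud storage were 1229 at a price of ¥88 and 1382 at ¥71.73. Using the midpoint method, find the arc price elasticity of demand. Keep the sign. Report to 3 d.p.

ΔQ = 1382 − 1229 = 153; ΔP = 71.73 − 88 = -16.27.
Midpoints: P̄ = 79.87, Q̄ = 1305.5.
ε = (ΔQ/ΔP)(P̄/Q̄) = (153/-16.27)(79.87/1305.5).

-0.575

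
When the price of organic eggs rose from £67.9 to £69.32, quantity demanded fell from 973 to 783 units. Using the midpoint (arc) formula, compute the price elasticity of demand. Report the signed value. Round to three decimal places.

-10.456

ΔQ = 783 − 973 = -190; ΔP = 69.32 − 67.9 = 1.42.
Midpoints: P̄ = 68.61, Q̄ = 878.0.
ε = (ΔQ/ΔP)(P̄/Q̄) = (-190/1.42)(68.61/878.0).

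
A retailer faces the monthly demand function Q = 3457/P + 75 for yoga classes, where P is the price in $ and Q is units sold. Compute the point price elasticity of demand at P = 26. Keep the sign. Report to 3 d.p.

At P = 26, Q = 207.962.
dQ/dP = −3457/P² = -5.114.
ε = (dQ/dP)(P/Q) = (-5.114)(26/207.962).

-0.639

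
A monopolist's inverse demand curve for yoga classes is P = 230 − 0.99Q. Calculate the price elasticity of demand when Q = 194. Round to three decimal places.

-0.198

At Q = 194, P = 230 − 0.99(194) = 37.94.
dP/dQ = −0.99, so dQ/dP = 1/(−0.99) = -1.010.
ε = (dQ/dP)(P/Q) = (-1.010)(37.94/194).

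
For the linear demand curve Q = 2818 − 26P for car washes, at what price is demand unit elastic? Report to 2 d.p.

For linear demand Q = a − bP, ε = −bP/(a − bP). |ε| = 1 when bP = a − bP, i.e. P = a/(2b).
P = 2818/(2·26) = 2818/52 = 54.1923.

54.19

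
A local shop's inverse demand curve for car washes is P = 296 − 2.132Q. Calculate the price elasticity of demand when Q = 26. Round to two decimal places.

At Q = 26, P = 296 − 2.132(26) = 240.57.
dP/dQ = −2.132, so dQ/dP = 1/(−2.132) = -0.469.
ε = (dQ/dP)(P/Q) = (-0.469)(240.57/26).

-4.34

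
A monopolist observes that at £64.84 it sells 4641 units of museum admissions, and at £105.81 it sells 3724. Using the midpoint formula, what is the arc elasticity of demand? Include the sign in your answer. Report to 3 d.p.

ΔQ = 3724 − 4641 = -917; ΔP = 105.81 − 64.84 = 40.97.
Midpoints: P̄ = 85.33, Q̄ = 4182.5.
ε = (ΔQ/ΔP)(P̄/Q̄) = (-917/40.97)(85.33/4182.5).

-0.457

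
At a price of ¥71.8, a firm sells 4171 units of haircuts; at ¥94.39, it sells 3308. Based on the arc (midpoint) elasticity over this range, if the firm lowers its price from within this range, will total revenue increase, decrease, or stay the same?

decrease

Arc ε = (-863/22.59)(83.09/3739.5) ≈ -0.849.
|ε| = 0.85 < 1, so demand is inelastic. A price cut therefore reduces total revenue.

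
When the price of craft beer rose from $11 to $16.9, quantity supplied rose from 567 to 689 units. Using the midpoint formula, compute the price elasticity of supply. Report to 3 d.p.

ΔQ = 689 − 567 = 122; ΔP = 16.9 − 11 = 5.9.
Midpoints: P̄ = 13.95, Q̄ = 628.0.
ε_s = (ΔQ/ΔP)(P̄/Q̄) = (122/5.9)(13.95/628.0).

0.459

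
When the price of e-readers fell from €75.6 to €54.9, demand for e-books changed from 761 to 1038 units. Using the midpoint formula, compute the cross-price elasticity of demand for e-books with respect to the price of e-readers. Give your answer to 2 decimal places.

ΔQ_x = 1038 − 761 = 277; ΔP_y = 54.9 − 75.6 = -20.7.
Midpoints: P̄_y = 65.25, Q̄_x = 899.5.
ε_xy = (ΔQ_x/ΔP_y)(P̄_y/Q̄_x) = (277/-20.7)(65.25/899.5).

-0.97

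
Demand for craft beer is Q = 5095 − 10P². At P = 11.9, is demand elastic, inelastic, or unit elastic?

Q = 3678.900, dQ/dP = -238.
ε = (dQ/dP)(P/Q) ≈ -0.770.
|ε| = 0.77 < 1.

inelastic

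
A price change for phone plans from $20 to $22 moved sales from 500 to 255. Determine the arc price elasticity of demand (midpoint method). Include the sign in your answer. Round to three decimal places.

-6.815

ΔQ = 255 − 500 = -245; ΔP = 22 − 20 = 2.
Midpoints: P̄ = 21.00, Q̄ = 377.5.
ε = (ΔQ/ΔP)(P̄/Q̄) = (-245/2)(21.00/377.5).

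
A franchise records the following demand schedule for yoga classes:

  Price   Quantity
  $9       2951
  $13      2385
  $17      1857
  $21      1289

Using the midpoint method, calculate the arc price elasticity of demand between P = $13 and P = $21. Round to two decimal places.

At P = 13, Q = 2385; at P = 21, Q = 1289.
ΔQ = -1096, ΔP = 8. Midpoints: P̄ = 17.00, Q̄ = 1837.0.
ε = (ΔQ/ΔP)(P̄/Q̄) = (-1096/8)(17.00/1837.0).

-1.27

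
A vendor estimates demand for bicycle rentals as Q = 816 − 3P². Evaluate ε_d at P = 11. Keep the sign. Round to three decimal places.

At P = 11, Q = 453.
dQ/dP = −6P = -66.
ε = (dQ/dP)(P/Q) = (-66)(11/453).
|ε| > 1, so demand is elastic at this price.

-1.603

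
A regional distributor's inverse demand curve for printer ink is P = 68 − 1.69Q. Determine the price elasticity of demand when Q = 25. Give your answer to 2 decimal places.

At Q = 25, P = 68 − 1.69(25) = 25.75.
dP/dQ = −1.69, so dQ/dP = 1/(−1.69) = -0.592.
ε = (dQ/dP)(P/Q) = (-0.592)(25.75/25).

-0.61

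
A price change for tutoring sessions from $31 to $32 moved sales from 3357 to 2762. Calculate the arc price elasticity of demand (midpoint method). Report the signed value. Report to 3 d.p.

-6.126

ΔQ = 2762 − 3357 = -595; ΔP = 32 − 31 = 1.
Midpoints: P̄ = 31.50, Q̄ = 3059.5.
ε = (ΔQ/ΔP)(P̄/Q̄) = (-595/1)(31.50/3059.5).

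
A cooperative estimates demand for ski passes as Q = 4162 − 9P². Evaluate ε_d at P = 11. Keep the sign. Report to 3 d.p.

At P = 11, Q = 3073.
dQ/dP = −18P = -198.
ε = (dQ/dP)(P/Q) = (-198)(11/3073).

-0.709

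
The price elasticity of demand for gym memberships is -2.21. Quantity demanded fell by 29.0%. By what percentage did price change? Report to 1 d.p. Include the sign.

%ΔP ≈ %ΔQ / ε = (-29.0%)/(-2.21) = 13.12%.

13.1%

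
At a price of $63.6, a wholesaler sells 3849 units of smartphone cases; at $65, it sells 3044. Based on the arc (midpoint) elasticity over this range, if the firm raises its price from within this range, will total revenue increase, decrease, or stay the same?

decrease

Arc ε = (-805/1.4)(64.30/3446.5) ≈ -10.728.
|ε| = 10.73 > 1, so demand is elastic. A price rise therefore reduces total revenue.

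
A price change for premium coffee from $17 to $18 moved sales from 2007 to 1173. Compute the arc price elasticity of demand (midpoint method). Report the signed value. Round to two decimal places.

-9.18

ΔQ = 1173 − 2007 = -834; ΔP = 18 − 17 = 1.
Midpoints: P̄ = 17.50, Q̄ = 1590.0.
ε = (ΔQ/ΔP)(P̄/Q̄) = (-834/1)(17.50/1590.0).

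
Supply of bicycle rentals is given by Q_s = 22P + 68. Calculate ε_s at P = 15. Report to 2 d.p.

At P = 15, Q_s = 398.
dQ_s/dP = 22.
ε_s = (dQ_s/dP)(P/Q_s) = (22)(15/398).

0.83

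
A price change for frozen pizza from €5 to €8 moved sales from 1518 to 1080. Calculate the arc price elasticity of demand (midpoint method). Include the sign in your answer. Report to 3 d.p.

ΔQ = 1080 − 1518 = -438; ΔP = 8 − 5 = 3.
Midpoints: P̄ = 6.50, Q̄ = 1299.0.
ε = (ΔQ/ΔP)(P̄/Q̄) = (-438/3)(6.50/1299.0).

-0.731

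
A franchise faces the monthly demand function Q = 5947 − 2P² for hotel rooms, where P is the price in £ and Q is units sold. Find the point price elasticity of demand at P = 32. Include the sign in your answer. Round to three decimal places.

At P = 32, Q = 3899.
dQ/dP = −4P = -128.
ε = (dQ/dP)(P/Q) = (-128)(32/3899).

-1.051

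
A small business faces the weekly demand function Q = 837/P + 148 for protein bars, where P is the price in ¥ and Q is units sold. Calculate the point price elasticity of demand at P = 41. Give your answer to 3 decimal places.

At P = 41, Q = 168.415.
dQ/dP = −837/P² = -0.498.
ε = (dQ/dP)(P/Q) = (-0.498)(41/168.415).
|ε| < 1, so demand is inelastic at this price.

-0.121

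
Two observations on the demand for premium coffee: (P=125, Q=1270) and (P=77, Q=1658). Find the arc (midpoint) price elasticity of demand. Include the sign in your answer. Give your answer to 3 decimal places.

ΔQ = 1658 − 1270 = 388; ΔP = 77 − 125 = -48.
Midpoints: P̄ = 101.00, Q̄ = 1464.0.
ε = (ΔQ/ΔP)(P̄/Q̄) = (388/-48)(101.00/1464.0).

-0.558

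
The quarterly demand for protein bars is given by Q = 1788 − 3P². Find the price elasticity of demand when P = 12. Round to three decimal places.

-0.637

At P = 12, Q = 1356.
dQ/dP = −6P = -72.
ε = (dQ/dP)(P/Q) = (-72)(12/1356).
|ε| < 1, so demand is inelastic at this price.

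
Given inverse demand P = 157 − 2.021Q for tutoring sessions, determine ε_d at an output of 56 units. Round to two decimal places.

At Q = 56, P = 157 − 2.021(56) = 43.82.
dP/dQ = −2.021, so dQ/dP = 1/(−2.021) = -0.495.
ε = (dQ/dP)(P/Q) = (-0.495)(43.82/56).

-0.39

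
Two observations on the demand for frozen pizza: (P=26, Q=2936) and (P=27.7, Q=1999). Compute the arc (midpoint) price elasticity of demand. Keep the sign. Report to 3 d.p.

ΔQ = 1999 − 2936 = -937; ΔP = 27.7 − 26 = 1.7.
Midpoints: P̄ = 26.85, Q̄ = 2467.5.
ε = (ΔQ/ΔP)(P̄/Q̄) = (-937/1.7)(26.85/2467.5).

-5.998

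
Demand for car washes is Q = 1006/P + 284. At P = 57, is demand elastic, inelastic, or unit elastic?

inelastic

Q = 301.649, dQ/dP = -0.310.
ε = (dQ/dP)(P/Q) ≈ -0.059.
|ε| = 0.06 < 1.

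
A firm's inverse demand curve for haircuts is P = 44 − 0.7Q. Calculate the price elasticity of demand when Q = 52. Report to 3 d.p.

At Q = 52, P = 44 − 0.7(52) = 7.60.
dP/dQ = −0.7, so dQ/dP = 1/(−0.7) = -1.429.
ε = (dQ/dP)(P/Q) = (-1.429)(7.60/52).

-0.209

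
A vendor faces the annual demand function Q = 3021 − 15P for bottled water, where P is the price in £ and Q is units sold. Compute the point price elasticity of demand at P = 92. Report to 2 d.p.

-0.84

At P = 92, Q = 1641.
dQ/dP = −15.
ε = (dQ/dP)(P/Q) = (-15)(92/1641).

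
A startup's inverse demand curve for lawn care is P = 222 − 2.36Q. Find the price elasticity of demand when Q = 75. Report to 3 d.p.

At Q = 75, P = 222 − 2.36(75) = 45.00.
dP/dQ = −2.36, so dQ/dP = 1/(−2.36) = -0.424.
ε = (dQ/dP)(P/Q) = (-0.424)(45.00/75).

-0.254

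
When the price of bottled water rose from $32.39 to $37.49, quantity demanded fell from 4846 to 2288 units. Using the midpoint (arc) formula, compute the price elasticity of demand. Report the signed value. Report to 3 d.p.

-4.913

ΔQ = 2288 − 4846 = -2558; ΔP = 37.49 − 32.39 = 5.1.
Midpoints: P̄ = 34.94, Q̄ = 3567.0.
ε = (ΔQ/ΔP)(P̄/Q̄) = (-2558/5.1)(34.94/3567.0).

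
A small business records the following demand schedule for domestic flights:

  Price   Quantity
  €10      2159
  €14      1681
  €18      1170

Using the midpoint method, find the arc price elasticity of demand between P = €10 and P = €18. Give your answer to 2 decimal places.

At P = 10, Q = 2159; at P = 18, Q = 1170.
ΔQ = -989, ΔP = 8. Midpoints: P̄ = 14.00, Q̄ = 1664.5.
ε = (ΔQ/ΔP)(P̄/Q̄) = (-989/8)(14.00/1664.5).

-1.04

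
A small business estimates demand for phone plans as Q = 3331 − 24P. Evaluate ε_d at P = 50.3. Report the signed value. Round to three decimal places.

At P = 50.3, Q = 2123.800.
dQ/dP = −24.
ε = (dQ/dP)(P/Q) = (-24)(50.3/2123.800).

-0.568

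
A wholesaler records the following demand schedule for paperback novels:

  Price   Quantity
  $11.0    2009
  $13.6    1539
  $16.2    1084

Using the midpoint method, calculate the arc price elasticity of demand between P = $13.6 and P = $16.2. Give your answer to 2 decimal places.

-1.99

At P = 13.6, Q = 1539; at P = 16.2, Q = 1084.
ΔQ = -455, ΔP = 2.6. Midpoints: P̄ = 14.90, Q̄ = 1311.5.
ε = (ΔQ/ΔP)(P̄/Q̄) = (-455/2.6)(14.90/1311.5).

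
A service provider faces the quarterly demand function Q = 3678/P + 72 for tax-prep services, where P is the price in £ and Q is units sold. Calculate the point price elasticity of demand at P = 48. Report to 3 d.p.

-0.516

At P = 48, Q = 148.625.
dQ/dP = −3678/P² = -1.596.
ε = (dQ/dP)(P/Q) = (-1.596)(48/148.625).
|ε| < 1, so demand is inelastic at this price.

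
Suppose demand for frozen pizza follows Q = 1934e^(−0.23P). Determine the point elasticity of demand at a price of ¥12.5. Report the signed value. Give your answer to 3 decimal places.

-2.875

At P = 12.5, Q = 109.109.
dQ/dP = −0.23·1934e^(−0.23P) = −0.23Q = -25.095.
ε = (dQ/dP)(P/Q) = (-25.095)(12.5/109.109).
|ε| > 1, so demand is elastic at this price.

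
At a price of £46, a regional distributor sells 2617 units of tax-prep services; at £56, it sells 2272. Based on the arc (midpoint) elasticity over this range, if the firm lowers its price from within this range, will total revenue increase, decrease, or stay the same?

Arc ε = (-345/10)(51.00/2444.5) ≈ -0.720.
|ε| = 0.72 < 1, so demand is inelastic. A price cut therefore reduces total revenue.

decrease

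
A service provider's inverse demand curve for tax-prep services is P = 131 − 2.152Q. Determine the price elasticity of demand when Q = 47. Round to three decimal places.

-0.295

At Q = 47, P = 131 − 2.152(47) = 29.86.
dP/dQ = −2.152, so dQ/dP = 1/(−2.152) = -0.465.
ε = (dQ/dP)(P/Q) = (-0.465)(29.86/47).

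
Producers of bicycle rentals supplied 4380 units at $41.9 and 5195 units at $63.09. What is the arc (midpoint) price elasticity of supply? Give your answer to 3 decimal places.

ΔQ = 5195 − 4380 = 815; ΔP = 63.09 − 41.9 = 21.19.
Midpoints: P̄ = 52.50, Q̄ = 4787.5.
ε_s = (ΔQ/ΔP)(P̄/Q̄) = (815/21.19)(52.50/4787.5).

0.422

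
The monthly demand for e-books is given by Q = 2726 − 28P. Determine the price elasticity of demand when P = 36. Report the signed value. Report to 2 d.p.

At P = 36, Q = 1718.
dQ/dP = −28.
ε = (dQ/dP)(P/Q) = (-28)(36/1718).

-0.59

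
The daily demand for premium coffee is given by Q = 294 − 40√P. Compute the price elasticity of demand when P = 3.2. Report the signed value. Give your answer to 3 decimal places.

At P = 3.2, Q = 222.446.
dQ/dP = −40/(2√P) = -11.180.
ε = (dQ/dP)(P/Q) = (-11.180)(3.2/222.446).

-0.161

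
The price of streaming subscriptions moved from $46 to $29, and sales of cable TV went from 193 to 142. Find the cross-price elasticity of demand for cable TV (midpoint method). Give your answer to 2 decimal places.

ΔQ_x = 142 − 193 = -51; ΔP_y = 29 − 46 = -17.
Midpoints: P̄_y = 37.50, Q̄_x = 167.5.
ε_xy = (ΔQ_x/ΔP_y)(P̄_y/Q̄_x) = (-51/-17)(37.50/167.5).

0.67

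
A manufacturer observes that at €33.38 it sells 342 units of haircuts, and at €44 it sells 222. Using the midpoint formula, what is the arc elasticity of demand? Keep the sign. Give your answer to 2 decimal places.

-1.55

ΔQ = 222 − 342 = -120; ΔP = 44 − 33.38 = 10.62.
Midpoints: P̄ = 38.69, Q̄ = 282.0.
ε = (ΔQ/ΔP)(P̄/Q̄) = (-120/10.62)(38.69/282.0).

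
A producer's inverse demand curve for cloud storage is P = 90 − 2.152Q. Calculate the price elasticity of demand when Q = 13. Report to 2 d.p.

-2.22

At Q = 13, P = 90 − 2.152(13) = 62.02.
dP/dQ = −2.152, so dQ/dP = 1/(−2.152) = -0.465.
ε = (dQ/dP)(P/Q) = (-0.465)(62.02/13).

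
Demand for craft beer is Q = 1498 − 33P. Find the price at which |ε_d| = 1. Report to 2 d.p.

For linear demand Q = a − bP, ε = −bP/(a − bP). |ε| = 1 when bP = a − bP, i.e. P = a/(2b).
P = 1498/(2·33) = 1498/66 = 22.6970.

22.70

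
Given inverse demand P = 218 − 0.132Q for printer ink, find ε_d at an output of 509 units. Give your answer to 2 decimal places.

-2.24

At Q = 509, P = 218 − 0.132(509) = 150.81.
dP/dQ = −0.132, so dQ/dP = 1/(−0.132) = -7.576.
ε = (dQ/dP)(P/Q) = (-7.576)(150.81/509).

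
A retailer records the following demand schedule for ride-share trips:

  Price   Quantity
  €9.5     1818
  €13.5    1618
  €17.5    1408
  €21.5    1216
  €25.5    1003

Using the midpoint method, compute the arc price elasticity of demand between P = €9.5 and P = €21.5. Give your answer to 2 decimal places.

-0.51

At P = 9.5, Q = 1818; at P = 21.5, Q = 1216.
ΔQ = -602, ΔP = 12.0. Midpoints: P̄ = 15.50, Q̄ = 1517.0.
ε = (ΔQ/ΔP)(P̄/Q̄) = (-602/12.0)(15.50/1517.0).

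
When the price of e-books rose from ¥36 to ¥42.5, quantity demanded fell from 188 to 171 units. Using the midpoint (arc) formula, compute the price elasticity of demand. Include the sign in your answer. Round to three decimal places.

ΔQ = 171 − 188 = -17; ΔP = 42.5 − 36 = 6.5.
Midpoints: P̄ = 39.25, Q̄ = 179.5.
ε = (ΔQ/ΔP)(P̄/Q̄) = (-17/6.5)(39.25/179.5).

-0.572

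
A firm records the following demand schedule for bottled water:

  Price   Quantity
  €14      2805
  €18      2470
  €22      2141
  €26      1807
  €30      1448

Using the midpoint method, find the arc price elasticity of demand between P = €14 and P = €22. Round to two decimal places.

-0.60

At P = 14, Q = 2805; at P = 22, Q = 2141.
ΔQ = -664, ΔP = 8. Midpoints: P̄ = 18.00, Q̄ = 2473.0.
ε = (ΔQ/ΔP)(P̄/Q̄) = (-664/8)(18.00/2473.0).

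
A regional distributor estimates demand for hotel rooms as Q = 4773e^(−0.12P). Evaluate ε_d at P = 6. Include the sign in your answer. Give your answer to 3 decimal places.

-0.720

At P = 6, Q = 2323.269.
dQ/dP = −0.12·4773e^(−0.12P) = −0.12Q = -278.792.
ε = (dQ/dP)(P/Q) = (-278.792)(6/2323.269).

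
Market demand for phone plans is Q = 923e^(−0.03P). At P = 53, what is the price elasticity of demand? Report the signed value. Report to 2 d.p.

At P = 53, Q = 188.223.
dQ/dP = −0.03·923e^(−0.03P) = −0.03Q = -5.647.
ε = (dQ/dP)(P/Q) = (-5.647)(53/188.223).

-1.59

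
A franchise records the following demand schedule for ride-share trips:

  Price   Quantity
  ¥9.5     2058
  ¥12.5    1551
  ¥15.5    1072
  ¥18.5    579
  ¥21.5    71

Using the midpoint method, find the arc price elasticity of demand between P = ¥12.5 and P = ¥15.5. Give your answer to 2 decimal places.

At P = 12.5, Q = 1551; at P = 15.5, Q = 1072.
ΔQ = -479, ΔP = 3.0. Midpoints: P̄ = 14.00, Q̄ = 1311.5.
ε = (ΔQ/ΔP)(P̄/Q̄) = (-479/3.0)(14.00/1311.5).

-1.70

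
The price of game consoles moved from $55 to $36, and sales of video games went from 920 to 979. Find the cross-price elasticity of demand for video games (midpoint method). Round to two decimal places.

-0.15

ΔQ_x = 979 − 920 = 59; ΔP_y = 36 − 55 = -19.
Midpoints: P̄_y = 45.50, Q̄_x = 949.5.
ε_xy = (ΔQ_x/ΔP_y)(P̄_y/Q̄_x) = (59/-19)(45.50/949.5).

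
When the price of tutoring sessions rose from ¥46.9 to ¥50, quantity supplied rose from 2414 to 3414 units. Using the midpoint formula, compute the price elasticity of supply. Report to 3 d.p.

5.363

ΔQ = 3414 − 2414 = 1000; ΔP = 50 − 46.9 = 3.1.
Midpoints: P̄ = 48.45, Q̄ = 2914.0.
ε_s = (ΔQ/ΔP)(P̄/Q̄) = (1000/3.1)(48.45/2914.0).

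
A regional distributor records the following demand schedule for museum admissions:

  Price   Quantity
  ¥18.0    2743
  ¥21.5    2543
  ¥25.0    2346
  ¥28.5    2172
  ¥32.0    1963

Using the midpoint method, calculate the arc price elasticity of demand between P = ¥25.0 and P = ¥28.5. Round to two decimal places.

-0.59

At P = 25.0, Q = 2346; at P = 28.5, Q = 2172.
ΔQ = -174, ΔP = 3.5. Midpoints: P̄ = 26.75, Q̄ = 2259.0.
ε = (ΔQ/ΔP)(P̄/Q̄) = (-174/3.5)(26.75/2259.0).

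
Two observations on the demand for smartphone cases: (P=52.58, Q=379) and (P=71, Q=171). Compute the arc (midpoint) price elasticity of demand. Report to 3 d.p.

ΔQ = 171 − 379 = -208; ΔP = 71 − 52.58 = 18.42.
Midpoints: P̄ = 61.79, Q̄ = 275.0.
ε = (ΔQ/ΔP)(P̄/Q̄) = (-208/18.42)(61.79/275.0).

-2.537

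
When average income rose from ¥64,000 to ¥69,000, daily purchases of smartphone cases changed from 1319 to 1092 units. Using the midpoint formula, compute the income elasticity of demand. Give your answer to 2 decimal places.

-2.50

ΔQ = -227, ΔI = 5000. Midpoints: Ī = 66,500, Q̄ = 1205.5.
ε_I = (ΔQ/ΔI)(Ī/Q̄) = (-227/5000)(66500/1205.5).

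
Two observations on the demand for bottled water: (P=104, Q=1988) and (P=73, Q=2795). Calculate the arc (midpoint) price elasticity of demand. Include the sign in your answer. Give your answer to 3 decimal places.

ΔQ = 2795 − 1988 = 807; ΔP = 73 − 104 = -31.
Midpoints: P̄ = 88.50, Q̄ = 2391.5.
ε = (ΔQ/ΔP)(P̄/Q̄) = (807/-31)(88.50/2391.5).

-0.963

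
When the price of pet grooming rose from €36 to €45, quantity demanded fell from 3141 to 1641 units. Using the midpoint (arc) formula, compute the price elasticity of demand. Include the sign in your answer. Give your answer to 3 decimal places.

ΔQ = 1641 − 3141 = -1500; ΔP = 45 − 36 = 9.
Midpoints: P̄ = 40.50, Q̄ = 2391.0.
ε = (ΔQ/ΔP)(P̄/Q̄) = (-1500/9)(40.50/2391.0).

-2.823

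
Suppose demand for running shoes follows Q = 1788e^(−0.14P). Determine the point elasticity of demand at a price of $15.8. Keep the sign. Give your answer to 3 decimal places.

At P = 15.8, Q = 195.753.
dQ/dP = −0.14·1788e^(−0.14P) = −0.14Q = -27.405.
ε = (dQ/dP)(P/Q) = (-27.405)(15.8/195.753).
|ε| > 1, so demand is elastic at this price.

-2.212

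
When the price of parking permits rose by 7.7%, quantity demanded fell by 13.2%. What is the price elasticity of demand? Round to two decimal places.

ε = %ΔQ / %ΔP = (-13.2)/(7.7) = -1.714.

-1.71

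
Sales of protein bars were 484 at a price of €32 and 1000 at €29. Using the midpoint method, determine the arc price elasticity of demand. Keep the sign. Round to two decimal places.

ΔQ = 1000 − 484 = 516; ΔP = 29 − 32 = -3.
Midpoints: P̄ = 30.50, Q̄ = 742.0.
ε = (ΔQ/ΔP)(P̄/Q̄) = (516/-3)(30.50/742.0).

-7.07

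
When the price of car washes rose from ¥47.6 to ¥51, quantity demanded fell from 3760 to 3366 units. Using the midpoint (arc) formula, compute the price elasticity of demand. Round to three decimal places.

ΔQ = 3366 − 3760 = -394; ΔP = 51 − 47.6 = 3.4.
Midpoints: P̄ = 49.30, Q̄ = 3563.0.
ε = (ΔQ/ΔP)(P̄/Q̄) = (-394/3.4)(49.30/3563.0).

-1.603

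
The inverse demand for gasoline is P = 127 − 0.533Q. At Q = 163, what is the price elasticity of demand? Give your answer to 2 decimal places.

-0.46

At Q = 163, P = 127 − 0.533(163) = 40.12.
dP/dQ = −0.533, so dQ/dP = 1/(−0.533) = -1.876.
ε = (dQ/dP)(P/Q) = (-1.876)(40.12/163).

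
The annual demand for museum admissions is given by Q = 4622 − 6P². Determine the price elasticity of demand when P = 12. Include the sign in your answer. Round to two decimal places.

At P = 12, Q = 3758.
dQ/dP = −12P = -144.
ε = (dQ/dP)(P/Q) = (-144)(12/3758).

-0.46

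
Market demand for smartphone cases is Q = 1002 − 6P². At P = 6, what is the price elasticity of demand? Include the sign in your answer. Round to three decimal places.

At P = 6, Q = 786.
dQ/dP = −12P = -72.
ε = (dQ/dP)(P/Q) = (-72)(6/786).

-0.550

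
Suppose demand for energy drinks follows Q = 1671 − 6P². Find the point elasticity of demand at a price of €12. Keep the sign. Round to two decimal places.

-2.14

At P = 12, Q = 807.
dQ/dP = −12P = -144.
ε = (dQ/dP)(P/Q) = (-144)(12/807).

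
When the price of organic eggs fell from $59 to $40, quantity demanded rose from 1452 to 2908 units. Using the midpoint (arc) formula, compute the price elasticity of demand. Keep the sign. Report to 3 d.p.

-1.740

ΔQ = 2908 − 1452 = 1456; ΔP = 40 − 59 = -19.
Midpoints: P̄ = 49.50, Q̄ = 2180.0.
ε = (ΔQ/ΔP)(P̄/Q̄) = (1456/-19)(49.50/2180.0).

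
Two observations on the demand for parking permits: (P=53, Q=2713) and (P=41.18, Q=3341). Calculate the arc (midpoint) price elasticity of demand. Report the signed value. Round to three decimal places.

ΔQ = 3341 − 2713 = 628; ΔP = 41.18 − 53 = -11.82.
Midpoints: P̄ = 47.09, Q̄ = 3027.0.
ε = (ΔQ/ΔP)(P̄/Q̄) = (628/-11.82)(47.09/3027.0).

-0.827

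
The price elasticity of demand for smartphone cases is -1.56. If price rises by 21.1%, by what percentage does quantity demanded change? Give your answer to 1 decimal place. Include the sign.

-32.9%

%ΔQ ≈ ε × %ΔP = (-1.56)(21.1%) = -32.92%.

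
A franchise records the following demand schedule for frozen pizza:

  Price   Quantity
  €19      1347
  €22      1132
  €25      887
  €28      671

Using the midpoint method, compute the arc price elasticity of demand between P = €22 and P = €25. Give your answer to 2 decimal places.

-1.90

At P = 22, Q = 1132; at P = 25, Q = 887.
ΔQ = -245, ΔP = 3. Midpoints: P̄ = 23.50, Q̄ = 1009.5.
ε = (ΔQ/ΔP)(P̄/Q̄) = (-245/3)(23.50/1009.5).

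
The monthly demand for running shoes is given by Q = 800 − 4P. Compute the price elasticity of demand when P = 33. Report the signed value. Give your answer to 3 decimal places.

-0.198

At P = 33, Q = 668.
dQ/dP = −4.
ε = (dQ/dP)(P/Q) = (-4)(33/668).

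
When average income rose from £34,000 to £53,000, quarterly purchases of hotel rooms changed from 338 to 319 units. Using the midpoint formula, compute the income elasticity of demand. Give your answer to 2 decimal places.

-0.13

ΔQ = -19, ΔI = 19000. Midpoints: Ī = 43,500, Q̄ = 328.5.
ε_I = (ΔQ/ΔI)(Ī/Q̄) = (-19/19000)(43500/328.5).
ε_I < 0, so the good is inferior.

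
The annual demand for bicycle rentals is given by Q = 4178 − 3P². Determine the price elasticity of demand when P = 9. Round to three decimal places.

At P = 9, Q = 3935.
dQ/dP = −6P = -54.
ε = (dQ/dP)(P/Q) = (-54)(9/3935).

-0.124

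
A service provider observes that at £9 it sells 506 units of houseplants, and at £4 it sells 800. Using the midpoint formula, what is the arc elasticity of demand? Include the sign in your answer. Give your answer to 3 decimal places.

-0.585

ΔQ = 800 − 506 = 294; ΔP = 4 − 9 = -5.
Midpoints: P̄ = 6.50, Q̄ = 653.0.
ε = (ΔQ/ΔP)(P̄/Q̄) = (294/-5)(6.50/653.0).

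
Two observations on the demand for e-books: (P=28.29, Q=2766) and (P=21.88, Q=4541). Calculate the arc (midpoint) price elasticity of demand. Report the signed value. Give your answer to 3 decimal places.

-1.901

ΔQ = 4541 − 2766 = 1775; ΔP = 21.88 − 28.29 = -6.41.
Midpoints: P̄ = 25.09, Q̄ = 3653.5.
ε = (ΔQ/ΔP)(P̄/Q̄) = (1775/-6.41)(25.09/3653.5).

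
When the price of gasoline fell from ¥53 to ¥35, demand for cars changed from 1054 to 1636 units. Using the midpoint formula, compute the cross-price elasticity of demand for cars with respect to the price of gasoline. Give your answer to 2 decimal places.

-1.06

ΔQ_x = 1636 − 1054 = 582; ΔP_y = 35 − 53 = -18.
Midpoints: P̄_y = 44.00, Q̄_x = 1345.0.
ε_xy = (ΔQ_x/ΔP_y)(P̄_y/Q̄_x) = (582/-18)(44.00/1345.0).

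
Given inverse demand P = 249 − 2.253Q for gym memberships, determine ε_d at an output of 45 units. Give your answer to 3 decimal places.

At Q = 45, P = 249 − 2.253(45) = 147.62.
dP/dQ = −2.253, so dQ/dP = 1/(−2.253) = -0.444.
ε = (dQ/dP)(P/Q) = (-0.444)(147.62/45).

-1.456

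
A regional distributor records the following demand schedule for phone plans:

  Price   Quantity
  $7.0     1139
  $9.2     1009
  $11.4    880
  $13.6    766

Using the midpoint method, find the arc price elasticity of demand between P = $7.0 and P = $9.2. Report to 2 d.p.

At P = 7.0, Q = 1139; at P = 9.2, Q = 1009.
ΔQ = -130, ΔP = 2.2. Midpoints: P̄ = 8.10, Q̄ = 1074.0.
ε = (ΔQ/ΔP)(P̄/Q̄) = (-130/2.2)(8.10/1074.0).

-0.45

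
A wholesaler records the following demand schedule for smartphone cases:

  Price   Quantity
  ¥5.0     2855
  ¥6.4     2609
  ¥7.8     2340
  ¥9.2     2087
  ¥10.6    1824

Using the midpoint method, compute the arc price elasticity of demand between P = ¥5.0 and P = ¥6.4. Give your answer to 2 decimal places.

-0.37

At P = 5.0, Q = 2855; at P = 6.4, Q = 2609.
ΔQ = -246, ΔP = 1.4. Midpoints: P̄ = 5.70, Q̄ = 2732.0.
ε = (ΔQ/ΔP)(P̄/Q̄) = (-246/1.4)(5.70/2732.0).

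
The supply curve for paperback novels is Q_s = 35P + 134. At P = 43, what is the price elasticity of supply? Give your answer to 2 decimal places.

0.92

At P = 43, Q_s = 1639.
dQ_s/dP = 35.
ε_s = (dQ_s/dP)(P/Q_s) = (35)(43/1639).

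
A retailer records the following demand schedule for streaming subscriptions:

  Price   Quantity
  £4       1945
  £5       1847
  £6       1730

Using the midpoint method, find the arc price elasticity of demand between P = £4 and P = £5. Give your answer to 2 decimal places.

At P = 4, Q = 1945; at P = 5, Q = 1847.
ΔQ = -98, ΔP = 1. Midpoints: P̄ = 4.50, Q̄ = 1896.0.
ε = (ΔQ/ΔP)(P̄/Q̄) = (-98/1)(4.50/1896.0).

-0.23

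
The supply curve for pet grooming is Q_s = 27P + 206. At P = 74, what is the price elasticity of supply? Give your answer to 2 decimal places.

At P = 74, Q_s = 2204.
dQ_s/dP = 27.
ε_s = (dQ_s/dP)(P/Q_s) = (27)(74/2204).

0.91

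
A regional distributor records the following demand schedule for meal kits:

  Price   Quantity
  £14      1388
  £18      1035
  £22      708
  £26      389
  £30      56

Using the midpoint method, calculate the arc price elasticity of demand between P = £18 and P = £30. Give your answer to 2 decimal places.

-3.59

At P = 18, Q = 1035; at P = 30, Q = 56.
ΔQ = -979, ΔP = 12. Midpoints: P̄ = 24.00, Q̄ = 545.5.
ε = (ΔQ/ΔP)(P̄/Q̄) = (-979/12)(24.00/545.5).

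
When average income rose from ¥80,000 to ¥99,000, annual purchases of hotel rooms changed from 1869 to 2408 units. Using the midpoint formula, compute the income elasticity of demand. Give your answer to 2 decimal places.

1.19

ΔQ = 539, ΔI = 19000. Midpoints: Ī = 89,500, Q̄ = 2138.5.
ε_I = (ΔQ/ΔI)(Ī/Q̄) = (539/19000)(89500/2138.5).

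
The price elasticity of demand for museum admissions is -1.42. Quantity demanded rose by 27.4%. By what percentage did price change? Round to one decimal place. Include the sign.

-19.3%

%ΔP ≈ %ΔQ / ε = (27.4%)/(-1.42) = -19.30%.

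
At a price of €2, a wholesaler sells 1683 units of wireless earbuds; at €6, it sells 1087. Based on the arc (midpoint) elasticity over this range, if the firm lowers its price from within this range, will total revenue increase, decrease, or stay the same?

Arc ε = (-596/4)(4.00/1385.0) ≈ -0.430.
|ε| = 0.43 < 1, so demand is inelastic. A price cut therefore reduces total revenue.

decrease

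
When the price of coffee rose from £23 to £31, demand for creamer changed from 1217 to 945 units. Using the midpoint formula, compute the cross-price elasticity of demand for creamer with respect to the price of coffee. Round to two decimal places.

-0.85

ΔQ_x = 945 − 1217 = -272; ΔP_y = 31 − 23 = 8.
Midpoints: P̄_y = 27.00, Q̄_x = 1081.0.
ε_xy = (ΔQ_x/ΔP_y)(P̄_y/Q̄_x) = (-272/8)(27.00/1081.0).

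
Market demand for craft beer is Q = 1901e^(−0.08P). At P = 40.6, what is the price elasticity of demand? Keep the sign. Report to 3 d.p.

-3.248

At P = 40.6, Q = 73.857.
dQ/dP = −0.08·1901e^(−0.08P) = −0.08Q = -5.909.
ε = (dQ/dP)(P/Q) = (-5.909)(40.6/73.857).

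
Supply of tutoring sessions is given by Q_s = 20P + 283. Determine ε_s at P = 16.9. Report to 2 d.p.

At P = 16.9, Q_s = 621.
dQ_s/dP = 20.
ε_s = (dQ_s/dP)(P/Q_s) = (20)(16.9/621).

0.54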